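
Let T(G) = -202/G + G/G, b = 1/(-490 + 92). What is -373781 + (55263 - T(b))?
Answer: -398915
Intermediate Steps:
b = -1/398 (b = 1/(-398) = -1/398 ≈ -0.0025126)
T(G) = 1 - 202/G (T(G) = -202/G + 1 = 1 - 202/G)
-373781 + (55263 - T(b)) = -373781 + (55263 - (-202 - 1/398)/(-1/398)) = -373781 + (55263 - (-398)*(-80397)/398) = -373781 + (55263 - 1*80397) = -373781 + (55263 - 80397) = -373781 - 25134 = -398915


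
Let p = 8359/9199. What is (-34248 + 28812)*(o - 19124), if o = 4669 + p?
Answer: 722787879096/9199 ≈ 7.8572e+7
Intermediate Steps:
p = 8359/9199 (p = 8359*(1/9199) = 8359/9199 ≈ 0.90869)
o = 42958490/9199 (o = 4669 + 8359/9199 = 42958490/9199 ≈ 4669.9)
(-34248 + 28812)*(o - 19124) = (-34248 + 28812)*(42958490/9199 - 19124) = -5436*(-132963186/9199) = 722787879096/9199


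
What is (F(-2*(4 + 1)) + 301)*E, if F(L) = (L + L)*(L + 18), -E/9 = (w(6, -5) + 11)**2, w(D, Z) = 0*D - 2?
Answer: -102789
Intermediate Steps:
w(D, Z) = -2 (w(D, Z) = 0 - 2 = -2)
E = -729 (E = -9*(-2 + 11)**2 = -9*9**2 = -9*81 = -729)
F(L) = 2*L*(18 + L) (F(L) = (2*L)*(18 + L) = 2*L*(18 + L))
(F(-2*(4 + 1)) + 301)*E = (2*(-2*(4 + 1))*(18 - 2*(4 + 1)) + 301)*(-729) = (2*(-2*5)*(18 - 2*5) + 301)*(-729) = (2*(-10)*(18 - 10) + 301)*(-729) = (2*(-10)*8 + 301)*(-729) = (-160 + 301)*(-729) = 141*(-729) = -102789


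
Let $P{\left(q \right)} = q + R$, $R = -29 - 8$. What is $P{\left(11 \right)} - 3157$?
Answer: $-3183$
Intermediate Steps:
$R = -37$
$P{\left(q \right)} = -37 + q$ ($P{\left(q \right)} = q - 37 = -37 + q$)
$P{\left(11 \right)} - 3157 = \left(-37 + 11\right) - 3157 = -26 - 3157 = -3183$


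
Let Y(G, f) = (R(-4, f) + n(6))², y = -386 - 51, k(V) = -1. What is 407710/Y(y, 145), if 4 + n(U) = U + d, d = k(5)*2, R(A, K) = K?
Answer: 81542/4205 ≈ 19.392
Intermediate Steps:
d = -2 (d = -1*2 = -2)
y = -437
n(U) = -6 + U (n(U) = -4 + (U - 2) = -4 + (-2 + U) = -6 + U)
Y(G, f) = f² (Y(G, f) = (f + (-6 + 6))² = (f + 0)² = f²)
407710/Y(y, 145) = 407710/(145²) = 407710/21025 = 407710*(1/21025) = 81542/4205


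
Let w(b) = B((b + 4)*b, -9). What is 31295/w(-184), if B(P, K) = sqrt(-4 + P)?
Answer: 31295*sqrt(8279)/16558 ≈ 171.97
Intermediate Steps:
w(b) = sqrt(-4 + b*(4 + b)) (w(b) = sqrt(-4 + (b + 4)*b) = sqrt(-4 + (4 + b)*b) = sqrt(-4 + b*(4 + b)))
31295/w(-184) = 31295/(sqrt(-4 - 184*(4 - 184))) = 31295/(sqrt(-4 - 184*(-180))) = 31295/(sqrt(-4 + 33120)) = 31295/(sqrt(33116)) = 31295/((2*sqrt(8279))) = 31295*(sqrt(8279)/16558) = 31295*sqrt(8279)/16558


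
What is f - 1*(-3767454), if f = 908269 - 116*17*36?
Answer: 4604731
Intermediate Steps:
f = 837277 (f = 908269 - 1972*36 = 908269 - 70992 = 837277)
f - 1*(-3767454) = 837277 - 1*(-3767454) = 837277 + 3767454 = 4604731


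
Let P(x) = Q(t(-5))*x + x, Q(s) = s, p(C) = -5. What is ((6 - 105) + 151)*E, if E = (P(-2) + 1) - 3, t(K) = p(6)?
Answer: 312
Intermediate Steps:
t(K) = -5
P(x) = -4*x (P(x) = -5*x + x = -4*x)
E = 6 (E = (-4*(-2) + 1) - 3 = (8 + 1) - 3 = 9 - 3 = 6)
((6 - 105) + 151)*E = ((6 - 105) + 151)*6 = (-99 + 151)*6 = 52*6 = 312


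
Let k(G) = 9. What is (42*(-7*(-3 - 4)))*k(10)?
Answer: 18522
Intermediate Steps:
(42*(-7*(-3 - 4)))*k(10) = (42*(-7*(-3 - 4)))*9 = (42*(-7*(-7)))*9 = (42*49)*9 = 2058*9 = 18522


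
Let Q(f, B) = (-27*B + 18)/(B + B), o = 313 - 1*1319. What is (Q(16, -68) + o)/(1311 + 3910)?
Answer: -69335/355028 ≈ -0.19529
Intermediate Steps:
o = -1006 (o = 313 - 1319 = -1006)
Q(f, B) = (18 - 27*B)/(2*B) (Q(f, B) = (18 - 27*B)/((2*B)) = (18 - 27*B)*(1/(2*B)) = (18 - 27*B)/(2*B))
(Q(16, -68) + o)/(1311 + 3910) = ((-27/2 + 9/(-68)) - 1006)/(1311 + 3910) = ((-27/2 + 9*(-1/68)) - 1006)/5221 = ((-27/2 - 9/68) - 1006)*(1/5221) = (-927/68 - 1006)*(1/5221) = -69335/68*1/5221 = -69335/355028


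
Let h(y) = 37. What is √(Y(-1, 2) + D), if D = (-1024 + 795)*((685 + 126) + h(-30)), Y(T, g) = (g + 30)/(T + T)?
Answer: 68*I*√42 ≈ 440.69*I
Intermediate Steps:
Y(T, g) = (30 + g)/(2*T) (Y(T, g) = (30 + g)/((2*T)) = (30 + g)*(1/(2*T)) = (30 + g)/(2*T))
D = -194192 (D = (-1024 + 795)*((685 + 126) + 37) = -229*(811 + 37) = -229*848 = -194192)
√(Y(-1, 2) + D) = √((½)*(30 + 2)/(-1) - 194192) = √((½)*(-1)*32 - 194192) = √(-16 - 194192) = √(-194208) = 68*I*√42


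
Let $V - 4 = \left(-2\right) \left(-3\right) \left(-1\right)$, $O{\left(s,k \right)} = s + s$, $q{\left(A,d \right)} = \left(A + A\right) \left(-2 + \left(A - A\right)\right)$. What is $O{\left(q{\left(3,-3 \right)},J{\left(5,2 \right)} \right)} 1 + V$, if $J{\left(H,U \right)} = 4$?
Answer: $-26$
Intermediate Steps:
$q{\left(A,d \right)} = - 4 A$ ($q{\left(A,d \right)} = 2 A \left(-2 + 0\right) = 2 A \left(-2\right) = - 4 A$)
$O{\left(s,k \right)} = 2 s$
$V = -2$ ($V = 4 + \left(-2\right) \left(-3\right) \left(-1\right) = 4 + 6 \left(-1\right) = 4 - 6 = -2$)
$O{\left(q{\left(3,-3 \right)},J{\left(5,2 \right)} \right)} 1 + V = 2 \left(\left(-4\right) 3\right) 1 - 2 = 2 \left(-12\right) 1 - 2 = \left(-24\right) 1 - 2 = -24 - 2 = -26$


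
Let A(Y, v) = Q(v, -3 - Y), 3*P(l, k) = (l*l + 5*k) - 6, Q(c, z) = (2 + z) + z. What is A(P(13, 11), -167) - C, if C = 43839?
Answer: -131965/3 ≈ -43988.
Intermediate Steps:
Q(c, z) = 2 + 2*z
P(l, k) = -2 + l²/3 + 5*k/3 (P(l, k) = ((l*l + 5*k) - 6)/3 = ((l² + 5*k) - 6)/3 = (-6 + l² + 5*k)/3 = -2 + l²/3 + 5*k/3)
A(Y, v) = -4 - 2*Y (A(Y, v) = 2 + 2*(-3 - Y) = 2 + (-6 - 2*Y) = -4 - 2*Y)
A(P(13, 11), -167) - C = (-4 - 2*(-2 + (⅓)*13² + (5/3)*11)) - 1*43839 = (-4 - 2*(-2 + (⅓)*169 + 55/3)) - 43839 = (-4 - 2*(-2 + 169/3 + 55/3)) - 43839 = (-4 - 2*218/3) - 43839 = (-4 - 436/3) - 43839 = -448/3 - 43839 = -131965/3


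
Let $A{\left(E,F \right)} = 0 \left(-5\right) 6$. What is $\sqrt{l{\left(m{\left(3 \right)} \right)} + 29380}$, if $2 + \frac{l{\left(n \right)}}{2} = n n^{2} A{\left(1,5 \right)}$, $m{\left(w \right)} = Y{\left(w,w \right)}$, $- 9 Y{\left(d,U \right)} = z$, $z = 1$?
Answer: $24 \sqrt{51} \approx 171.39$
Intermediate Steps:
$Y{\left(d,U \right)} = - \frac{1}{9}$ ($Y{\left(d,U \right)} = \left(- \frac{1}{9}\right) 1 = - \frac{1}{9}$)
$m{\left(w \right)} = - \frac{1}{9}$
$A{\left(E,F \right)} = 0$ ($A{\left(E,F \right)} = 0 \cdot 6 = 0$)
$l{\left(n \right)} = -4$ ($l{\left(n \right)} = -4 + 2 n n^{2} \cdot 0 = -4 + 2 n^{3} \cdot 0 = -4 + 2 \cdot 0 = -4 + 0 = -4$)
$\sqrt{l{\left(m{\left(3 \right)} \right)} + 29380} = \sqrt{-4 + 29380} = \sqrt{29376} = 24 \sqrt{51}$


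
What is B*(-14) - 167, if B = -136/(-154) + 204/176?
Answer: -4303/22 ≈ -195.59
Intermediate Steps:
B = 629/308 (B = -136*(-1/154) + 204*(1/176) = 68/77 + 51/44 = 629/308 ≈ 2.0422)
B*(-14) - 167 = (629/308)*(-14) - 167 = -629/22 - 167 = -4303/22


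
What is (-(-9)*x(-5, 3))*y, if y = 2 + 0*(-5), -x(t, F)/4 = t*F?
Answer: 1080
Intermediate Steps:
x(t, F) = -4*F*t (x(t, F) = -4*t*F = -4*F*t)
y = 2 (y = 2 + 0 = 2)
(-(-9)*x(-5, 3))*y = -(-9)*(-4*3*(-5))*2 = -(-9)*60*2 = -3*(-180)*2 = 540*2 = 1080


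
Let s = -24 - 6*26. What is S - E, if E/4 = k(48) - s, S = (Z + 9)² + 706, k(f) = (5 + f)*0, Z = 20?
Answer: 827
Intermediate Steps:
k(f) = 0
s = -180 (s = -24 - 156 = -180)
S = 1547 (S = (20 + 9)² + 706 = 29² + 706 = 841 + 706 = 1547)
E = 720 (E = 4*(0 - 1*(-180)) = 4*(0 + 180) = 4*180 = 720)
S - E = 1547 - 1*720 = 1547 - 720 = 827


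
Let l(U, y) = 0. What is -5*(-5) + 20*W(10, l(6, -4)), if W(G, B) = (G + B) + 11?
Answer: 445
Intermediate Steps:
W(G, B) = 11 + B + G (W(G, B) = (B + G) + 11 = 11 + B + G)
-5*(-5) + 20*W(10, l(6, -4)) = -5*(-5) + 20*(11 + 0 + 10) = 25 + 20*21 = 25 + 420 = 445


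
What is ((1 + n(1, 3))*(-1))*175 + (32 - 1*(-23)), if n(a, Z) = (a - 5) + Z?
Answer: 55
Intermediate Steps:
n(a, Z) = -5 + Z + a (n(a, Z) = (-5 + a) + Z = -5 + Z + a)
((1 + n(1, 3))*(-1))*175 + (32 - 1*(-23)) = ((1 + (-5 + 3 + 1))*(-1))*175 + (32 - 1*(-23)) = ((1 - 1)*(-1))*175 + (32 + 23) = (0*(-1))*175 + 55 = 0*175 + 55 = 0 + 55 = 55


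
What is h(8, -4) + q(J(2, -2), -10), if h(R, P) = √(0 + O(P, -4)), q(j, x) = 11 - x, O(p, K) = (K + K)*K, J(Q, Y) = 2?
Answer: 21 + 4*√2 ≈ 26.657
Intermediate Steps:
O(p, K) = 2*K² (O(p, K) = (2*K)*K = 2*K²)
h(R, P) = 4*√2 (h(R, P) = √(0 + 2*(-4)²) = √(0 + 2*16) = √(0 + 32) = √32 = 4*√2)
h(8, -4) + q(J(2, -2), -10) = 4*√2 + (11 - 1*(-10)) = 4*√2 + (11 + 10) = 4*√2 + 21 = 21 + 4*√2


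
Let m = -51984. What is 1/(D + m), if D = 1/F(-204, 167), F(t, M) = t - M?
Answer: -371/19286065 ≈ -1.9237e-5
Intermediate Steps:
D = -1/371 (D = 1/(-204 - 1*167) = 1/(-204 - 167) = 1/(-371) = -1/371 ≈ -0.0026954)
1/(D + m) = 1/(-1/371 - 51984) = 1/(-19286065/371) = -371/19286065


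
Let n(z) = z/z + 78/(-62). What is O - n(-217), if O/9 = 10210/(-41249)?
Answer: -2518598/1278719 ≈ -1.9696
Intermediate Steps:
n(z) = -8/31 (n(z) = 1 + 78*(-1/62) = 1 - 39/31 = -8/31)
O = -91890/41249 (O = 9*(10210/(-41249)) = 9*(10210*(-1/41249)) = 9*(-10210/41249) = -91890/41249 ≈ -2.2277)
O - n(-217) = -91890/41249 - 1*(-8/31) = -91890/41249 + 8/31 = -2518598/1278719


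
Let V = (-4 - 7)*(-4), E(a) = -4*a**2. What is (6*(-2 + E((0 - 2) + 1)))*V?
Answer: -1584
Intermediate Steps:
V = 44 (V = -11*(-4) = 44)
(6*(-2 + E((0 - 2) + 1)))*V = (6*(-2 - 4*((0 - 2) + 1)**2))*44 = (6*(-2 - 4*(-2 + 1)**2))*44 = (6*(-2 - 4*(-1)**2))*44 = (6*(-2 - 4*1))*44 = (6*(-2 - 4))*44 = (6*(-6))*44 = -36*44 = -1584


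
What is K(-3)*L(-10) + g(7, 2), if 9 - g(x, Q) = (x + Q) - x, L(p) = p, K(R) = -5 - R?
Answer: 27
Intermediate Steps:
g(x, Q) = 9 - Q (g(x, Q) = 9 - ((x + Q) - x) = 9 - ((Q + x) - x) = 9 - Q)
K(-3)*L(-10) + g(7, 2) = (-5 - 1*(-3))*(-10) + (9 - 1*2) = (-5 + 3)*(-10) + (9 - 2) = -2*(-10) + 7 = 20 + 7 = 27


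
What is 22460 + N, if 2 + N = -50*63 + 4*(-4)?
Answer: 19292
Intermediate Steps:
N = -3168 (N = -2 + (-50*63 + 4*(-4)) = -2 + (-3150 - 16) = -2 - 3166 = -3168)
22460 + N = 22460 - 3168 = 19292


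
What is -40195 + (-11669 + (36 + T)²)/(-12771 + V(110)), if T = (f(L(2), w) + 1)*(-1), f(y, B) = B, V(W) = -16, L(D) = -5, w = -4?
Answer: -513963317/12787 ≈ -40194.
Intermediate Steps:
T = 3 (T = (-4 + 1)*(-1) = -3*(-1) = 3)
-40195 + (-11669 + (36 + T)²)/(-12771 + V(110)) = -40195 + (-11669 + (36 + 3)²)/(-12771 - 16) = -40195 + (-11669 + 39²)/(-12787) = -40195 + (-11669 + 1521)*(-1/12787) = -40195 - 10148*(-1/12787) = -40195 + 10148/12787 = -513963317/12787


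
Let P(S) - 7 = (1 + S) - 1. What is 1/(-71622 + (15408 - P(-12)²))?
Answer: -1/56239 ≈ -1.7781e-5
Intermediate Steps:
P(S) = 7 + S (P(S) = 7 + ((1 + S) - 1) = 7 + S)
1/(-71622 + (15408 - P(-12)²)) = 1/(-71622 + (15408 - (7 - 12)²)) = 1/(-71622 + (15408 - 1*(-5)²)) = 1/(-71622 + (15408 - 1*25)) = 1/(-71622 + (15408 - 25)) = 1/(-71622 + 15383) = 1/(-56239) = -1/56239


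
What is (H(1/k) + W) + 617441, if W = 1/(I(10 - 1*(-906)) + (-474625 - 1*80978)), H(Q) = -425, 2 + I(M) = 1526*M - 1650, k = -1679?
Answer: 518639585977/840561 ≈ 6.1702e+5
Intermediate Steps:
I(M) = -1652 + 1526*M (I(M) = -2 + (1526*M - 1650) = -2 + (-1650 + 1526*M) = -1652 + 1526*M)
W = 1/840561 (W = 1/((-1652 + 1526*(10 - 1*(-906))) + (-474625 - 1*80978)) = 1/((-1652 + 1526*(10 + 906)) + (-474625 - 80978)) = 1/((-1652 + 1526*916) - 555603) = 1/((-1652 + 1397816) - 555603) = 1/(1396164 - 555603) = 1/840561 ≈ 1.1897e-6)
(H(1/k) + W) + 617441 = (-425 + 1/840561) + 617441 = -357238424/840561 + 617441 = 518639585977/840561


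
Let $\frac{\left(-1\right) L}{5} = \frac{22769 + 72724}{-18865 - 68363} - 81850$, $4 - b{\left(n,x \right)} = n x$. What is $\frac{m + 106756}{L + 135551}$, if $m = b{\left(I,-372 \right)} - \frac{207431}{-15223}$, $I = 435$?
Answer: $\frac{118885971217596}{241144392310913} \approx 0.49301$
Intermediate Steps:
$b{\left(n,x \right)} = 4 - n x$
$L = \frac{11899512155}{29076}$ ($L = - 5 \left(\frac{22769 + 72724}{-18865 - 68363} - 81850\right) = - 5 \left(\frac{95493}{-87228} - 81850\right) = - 5 \left(95493 \left(- \frac{1}{87228}\right) - 81850\right) = - 5 \left(- \frac{31831}{29076} - 81850\right) = \left(-5\right) \left(- \frac{2379902431}{29076}\right) = \frac{11899512155}{29076} \approx 4.0926 \cdot 10^{5}$)
$m = \frac{2463654183}{15223}$ ($m = \left(4 - 435 \left(-372\right)\right) - \frac{207431}{-15223} = \left(4 + 161820\right) - 207431 \left(- \frac{1}{15223}\right) = 161824 - - \frac{207431}{15223} = 161824 + \frac{207431}{15223} = \frac{2463654183}{15223} \approx 1.6184 \cdot 10^{5}$)
$\frac{m + 106756}{L + 135551} = \frac{\frac{2463654183}{15223} + 106756}{\frac{11899512155}{29076} + 135551} = \frac{4088800771}{15223 \cdot \frac{15840793031}{29076}} = \frac{4088800771}{15223} \cdot \frac{29076}{15840793031} = \frac{118885971217596}{241144392310913}$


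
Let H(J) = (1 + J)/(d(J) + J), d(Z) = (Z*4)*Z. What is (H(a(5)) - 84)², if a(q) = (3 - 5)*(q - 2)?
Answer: 134490409/19044 ≈ 7062.1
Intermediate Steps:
d(Z) = 4*Z² (d(Z) = (4*Z)*Z = 4*Z²)
a(q) = 4 - 2*q (a(q) = -2*(-2 + q) = 4 - 2*q)
H(J) = (1 + J)/(J + 4*J²) (H(J) = (1 + J)/(4*J² + J) = (1 + J)/(J + 4*J²))
(H(a(5)) - 84)² = ((1 + (4 - 2*5))/((4 - 2*5)*(1 + 4*(4 - 2*5))) - 84)² = ((1 + (4 - 10))/((4 - 10)*(1 + 4*(4 - 10))) - 84)² = ((1 - 6)/((-6)*(1 + 4*(-6))) - 84)² = (-⅙*(-5)/(1 - 24) - 84)² = (-⅙*(-5)/(-23) - 84)² = (-⅙*(-1/23)*(-5) - 84)² = (-5/138 - 84)² = (-11597/138)² = 134490409/19044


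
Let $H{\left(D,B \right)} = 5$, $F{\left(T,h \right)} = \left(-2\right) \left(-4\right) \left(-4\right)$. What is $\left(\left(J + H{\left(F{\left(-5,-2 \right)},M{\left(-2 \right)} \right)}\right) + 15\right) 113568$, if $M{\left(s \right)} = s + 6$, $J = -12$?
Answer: $908544$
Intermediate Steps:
$F{\left(T,h \right)} = -32$ ($F{\left(T,h \right)} = 8 \left(-4\right) = -32$)
$M{\left(s \right)} = 6 + s$
$\left(\left(J + H{\left(F{\left(-5,-2 \right)},M{\left(-2 \right)} \right)}\right) + 15\right) 113568 = \left(\left(-12 + 5\right) + 15\right) 113568 = \left(-7 + 15\right) 113568 = 8 \cdot 113568 = 908544$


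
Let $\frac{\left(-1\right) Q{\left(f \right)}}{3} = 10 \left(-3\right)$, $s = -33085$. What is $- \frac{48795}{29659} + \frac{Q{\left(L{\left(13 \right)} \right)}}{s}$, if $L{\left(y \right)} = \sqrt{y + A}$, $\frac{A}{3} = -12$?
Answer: $- \frac{323410377}{196253603} \approx -1.6479$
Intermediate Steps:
$A = -36$ ($A = 3 \left(-12\right) = -36$)
$L{\left(y \right)} = \sqrt{-36 + y}$ ($L{\left(y \right)} = \sqrt{y - 36} = \sqrt{-36 + y}$)
$Q{\left(f \right)} = 90$ ($Q{\left(f \right)} = - 3 \cdot 10 \left(-3\right) = \left(-3\right) \left(-30\right) = 90$)
$- \frac{48795}{29659} + \frac{Q{\left(L{\left(13 \right)} \right)}}{s} = - \frac{48795}{29659} + \frac{90}{-33085} = \left(-48795\right) \frac{1}{29659} + 90 \left(- \frac{1}{33085}\right) = - \frac{48795}{29659} - \frac{18}{6617} = - \frac{323410377}{196253603}$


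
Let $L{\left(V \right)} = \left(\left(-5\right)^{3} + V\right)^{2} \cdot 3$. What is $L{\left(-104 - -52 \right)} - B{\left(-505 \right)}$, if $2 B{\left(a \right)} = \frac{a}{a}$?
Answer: $\frac{187973}{2} \approx 93987.0$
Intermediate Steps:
$B{\left(a \right)} = \frac{1}{2}$ ($B{\left(a \right)} = \frac{a \frac{1}{a}}{2} = \frac{1}{2} \cdot 1 = \frac{1}{2}$)
$L{\left(V \right)} = 3 \left(-125 + V\right)^{2}$ ($L{\left(V \right)} = \left(-125 + V\right)^{2} \cdot 3 = 3 \left(-125 + V\right)^{2}$)
$L{\left(-104 - -52 \right)} - B{\left(-505 \right)} = 3 \left(-125 - 52\right)^{2} - \frac{1}{2} = 3 \left(-177\right)^{2} - \frac{1}{2} = 3 \cdot 31329 - \frac{1}{2} = 93987 - \frac{1}{2} = \frac{187973}{2}$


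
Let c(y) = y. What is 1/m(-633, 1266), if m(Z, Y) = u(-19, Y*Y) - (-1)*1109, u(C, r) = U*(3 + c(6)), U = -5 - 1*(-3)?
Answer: 1/1091 ≈ 0.00091659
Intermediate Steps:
U = -2 (U = -5 + 3 = -2)
u(C, r) = -18 (u(C, r) = -2*(3 + 6) = -2*9 = -18)
m(Z, Y) = 1091 (m(Z, Y) = -18 - (-1)*1109 = -18 - 1*(-1109) = -18 + 1109 = 1091)
1/m(-633, 1266) = 1/1091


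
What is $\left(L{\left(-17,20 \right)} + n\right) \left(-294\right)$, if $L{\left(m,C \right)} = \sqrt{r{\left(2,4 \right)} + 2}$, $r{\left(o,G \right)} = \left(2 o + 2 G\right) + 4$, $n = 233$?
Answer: $-68502 - 882 \sqrt{2} \approx -69749.0$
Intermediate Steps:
$r{\left(o,G \right)} = 4 + 2 G + 2 o$ ($r{\left(o,G \right)} = \left(2 G + 2 o\right) + 4 = 4 + 2 G + 2 o$)
$L{\left(m,C \right)} = 3 \sqrt{2}$ ($L{\left(m,C \right)} = \sqrt{\left(4 + 2 \cdot 4 + 2 \cdot 2\right) + 2} = \sqrt{\left(4 + 8 + 4\right) + 2} = \sqrt{16 + 2} = \sqrt{18} = 3 \sqrt{2}$)
$\left(L{\left(-17,20 \right)} + n\right) \left(-294\right) = \left(3 \sqrt{2} + 233\right) \left(-294\right) = \left(233 + 3 \sqrt{2}\right) \left(-294\right) = -68502 - 882 \sqrt{2}$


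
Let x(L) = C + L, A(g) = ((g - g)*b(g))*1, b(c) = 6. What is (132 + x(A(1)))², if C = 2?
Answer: 17956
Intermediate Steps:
A(g) = 0 (A(g) = ((g - g)*6)*1 = (0*6)*1 = 0*1 = 0)
x(L) = 2 + L
(132 + x(A(1)))² = (132 + (2 + 0))² = (132 + 2)² = 134² = 17956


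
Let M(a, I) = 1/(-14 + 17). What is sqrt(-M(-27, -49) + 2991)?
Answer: 2*sqrt(6729)/3 ≈ 54.687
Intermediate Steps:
M(a, I) = 1/3
sqrt(-M(-27, -49) + 2991) = sqrt(-1*1/3 + 2991) = sqrt(-1/3 + 2991) = sqrt(8972/3) = 2*sqrt(6729)/3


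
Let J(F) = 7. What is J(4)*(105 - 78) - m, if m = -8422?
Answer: 8611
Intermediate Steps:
J(4)*(105 - 78) - m = 7*(105 - 78) - 1*(-8422) = 7*27 + 8422 = 189 + 8422 = 8611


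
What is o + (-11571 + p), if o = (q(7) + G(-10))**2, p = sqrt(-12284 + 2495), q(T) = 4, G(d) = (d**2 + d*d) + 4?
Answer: 31693 + I*sqrt(9789) ≈ 31693.0 + 98.939*I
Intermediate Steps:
G(d) = 4 + 2*d**2 (G(d) = (d**2 + d**2) + 4 = 2*d**2 + 4 = 4 + 2*d**2)
p = I*sqrt(9789) (p = sqrt(-9789) = I*sqrt(9789) ≈ 98.939*I)
o = 43264 (o = (4 + (4 + 2*(-10)**2))**2 = (4 + (4 + 2*100))**2 = (4 + (4 + 200))**2 = (4 + 204)**2 = 208**2 = 43264)
o + (-11571 + p) = 43264 + (-11571 + I*sqrt(9789)) = 31693 + I*sqrt(9789)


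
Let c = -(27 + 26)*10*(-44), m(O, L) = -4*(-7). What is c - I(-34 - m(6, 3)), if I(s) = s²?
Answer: 19476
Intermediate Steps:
m(O, L) = 28
c = 23320 (c = -53*10*(-44) = -530*(-44) = -1*(-23320) = 23320)
c - I(-34 - m(6, 3)) = 23320 - (-34 - 1*28)² = 23320 - (-34 - 28)² = 23320 - 1*(-62)² = 23320 - 1*3844 = 23320 - 3844 = 19476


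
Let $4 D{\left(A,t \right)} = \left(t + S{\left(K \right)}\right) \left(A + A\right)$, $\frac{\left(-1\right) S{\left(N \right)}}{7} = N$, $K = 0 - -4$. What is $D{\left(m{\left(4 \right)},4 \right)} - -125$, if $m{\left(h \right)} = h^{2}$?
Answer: $-67$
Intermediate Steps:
$K = 4$ ($K = 0 + 4 = 4$)
$S{\left(N \right)} = - 7 N$
$D{\left(A,t \right)} = \frac{A \left(-28 + t\right)}{2}$ ($D{\left(A,t \right)} = \frac{\left(t - 28\right) \left(A + A\right)}{4} = \frac{\left(t - 28\right) 2 A}{4} = \frac{\left(-28 + t\right) 2 A}{4} = \frac{2 A \left(-28 + t\right)}{4} = \frac{A \left(-28 + t\right)}{2}$)
$D{\left(m{\left(4 \right)},4 \right)} - -125 = \frac{4^{2} \left(-28 + 4\right)}{2} - -125 = \frac{1}{2} \cdot 16 \left(-24\right) + 125 = -192 + 125 = -67$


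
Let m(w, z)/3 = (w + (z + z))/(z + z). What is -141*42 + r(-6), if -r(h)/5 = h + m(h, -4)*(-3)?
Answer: -23253/4 ≈ -5813.3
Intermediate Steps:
m(w, z) = 3*(w + 2*z)/(2*z) (m(w, z) = 3*((w + (z + z))/(z + z)) = 3*((w + 2*z)/((2*z))) = 3*((w + 2*z)*(1/(2*z))) = 3*((w + 2*z)/(2*z)) = 3*(w + 2*z)/(2*z))
r(h) = 45 - 85*h/8 (r(h) = -5*(h + (3 + (3/2)*h/(-4))*(-3)) = -5*(h + (3 + (3/2)*h*(-¼))*(-3)) = -5*(h + (3 - 3*h/8)*(-3)) = -5*(h + (-9 + 9*h/8)) = -5*(-9 + 17*h/8) = 45 - 85*h/8)
-141*42 + r(-6) = -141*42 + (45 - 85/8*(-6)) = -5922 + (45 + 255/4) = -5922 + 435/4 = -23253/4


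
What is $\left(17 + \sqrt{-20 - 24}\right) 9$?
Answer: $153 + 18 i \sqrt{11} \approx 153.0 + 59.699 i$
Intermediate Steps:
$\left(17 + \sqrt{-20 - 24}\right) 9 = \left(17 + \sqrt{-44}\right) 9 = \left(17 + 2 i \sqrt{11}\right) 9 = 153 + 18 i \sqrt{11}$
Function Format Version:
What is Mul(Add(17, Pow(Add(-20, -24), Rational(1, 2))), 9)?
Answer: Add(153, Mul(18, I, Pow(11, Rational(1, 2)))) ≈ Add(153.00, Mul(59.699, I))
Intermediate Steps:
Mul(Add(17, Pow(Add(-20, -24), Rational(1, 2))), 9) = Mul(Add(17, Pow(-44, Rational(1, 2))), 9) = Mul(Add(17, Mul(2, I, Pow(11, Rational(1, 2)))), 9) = Add(153, Mul(18, I, Pow(11, Rational(1, 2))))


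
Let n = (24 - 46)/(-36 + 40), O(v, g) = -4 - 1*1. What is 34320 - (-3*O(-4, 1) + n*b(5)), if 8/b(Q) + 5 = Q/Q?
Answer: 34294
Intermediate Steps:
b(Q) = -2 (b(Q) = 8/(-5 + Q/Q) = 8/(-5 + 1) = 8/(-4) = 8*(-¼) = -2)
O(v, g) = -5 (O(v, g) = -4 - 1 = -5)
n = -11/2 (n = -22/4 = -22*¼ = -11/2 ≈ -5.5000)
34320 - (-3*O(-4, 1) + n*b(5)) = 34320 - (-3*(-5) - 11/2*(-2)) = 34320 - (15 + 11) = 34320 - 1*26 = 34320 - 26 = 34294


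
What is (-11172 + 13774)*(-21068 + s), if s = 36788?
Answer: 40903440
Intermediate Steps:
(-11172 + 13774)*(-21068 + s) = (-11172 + 13774)*(-21068 + 36788) = 2602*15720 = 40903440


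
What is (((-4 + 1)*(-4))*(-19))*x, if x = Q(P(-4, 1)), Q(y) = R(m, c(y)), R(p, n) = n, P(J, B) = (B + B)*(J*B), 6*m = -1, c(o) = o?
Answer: 1824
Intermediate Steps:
m = -⅙ (m = (⅙)*(-1) = -⅙ ≈ -0.16667)
P(J, B) = 2*J*B² (P(J, B) = (2*B)*(B*J) = 2*J*B²)
Q(y) = y
x = -8 (x = 2*(-4)*1² = 2*(-4)*1 = -8)
(((-4 + 1)*(-4))*(-19))*x = (((-4 + 1)*(-4))*(-19))*(-8) = (-3*(-4)*(-19))*(-8) = (12*(-19))*(-8) = -228*(-8) = 1824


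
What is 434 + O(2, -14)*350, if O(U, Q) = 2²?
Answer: 1834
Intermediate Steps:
O(U, Q) = 4
434 + O(2, -14)*350 = 434 + 4*350 = 434 + 1400 = 1834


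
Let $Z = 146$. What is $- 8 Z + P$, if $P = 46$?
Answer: $-1122$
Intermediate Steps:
$- 8 Z + P = \left(-8\right) 146 + 46 = -1168 + 46 = -1122$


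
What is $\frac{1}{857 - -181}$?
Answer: $\frac{1}{1038} \approx 0.00096339$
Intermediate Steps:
$\frac{1}{857 - -181} = \frac{1}{857 + \left(-79 + 260\right)} = \frac{1}{857 + 181} = \frac{1}{1038}$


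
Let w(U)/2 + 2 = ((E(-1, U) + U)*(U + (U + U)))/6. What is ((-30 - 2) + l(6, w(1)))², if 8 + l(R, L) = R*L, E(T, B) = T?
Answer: 4096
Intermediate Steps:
w(U) = -4 + U*(-1 + U) (w(U) = -4 + 2*(((-1 + U)*(U + (U + U)))/6) = -4 + 2*(((-1 + U)*(U + 2*U))*(⅙)) = -4 + 2*(((-1 + U)*(3*U))*(⅙)) = -4 + 2*((3*U*(-1 + U))*(⅙)) = -4 + 2*(U*(-1 + U)/2) = -4 + U*(-1 + U))
l(R, L) = -8 + L*R (l(R, L) = -8 + R*L = -8 + L*R)
((-30 - 2) + l(6, w(1)))² = ((-30 - 2) + (-8 + (-4 + 1² - 1*1)*6))² = (-32 + (-8 + (-4 + 1 - 1)*6))² = (-32 + (-8 - 4*6))² = (-32 + (-8 - 24))² = (-32 - 32)² = (-64)² = 4096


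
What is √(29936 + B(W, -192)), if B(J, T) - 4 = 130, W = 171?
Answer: √30070 ≈ 173.41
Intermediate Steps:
B(J, T) = 134 (B(J, T) = 4 + 130 = 134)
√(29936 + B(W, -192)) = √(29936 + 134) = √30070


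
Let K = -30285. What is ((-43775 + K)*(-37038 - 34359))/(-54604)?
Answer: -1321915455/13651 ≈ -96837.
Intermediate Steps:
((-43775 + K)*(-37038 - 34359))/(-54604) = ((-43775 - 30285)*(-37038 - 34359))/(-54604) = -74060*(-71397)*(-1/54604) = 5287661820*(-1/54604) = -1321915455/13651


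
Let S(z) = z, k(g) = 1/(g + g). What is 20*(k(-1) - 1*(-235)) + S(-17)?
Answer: 4673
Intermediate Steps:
k(g) = 1/(2*g)
20*(k(-1) - 1*(-235)) + S(-17) = 20*((½)/(-1) - 1*(-235)) - 17 = 20*((½)*(-1) + 235) - 17 = 20*(-½ + 235) - 17 = 20*(469/2) - 17 = 4690 - 17 = 4673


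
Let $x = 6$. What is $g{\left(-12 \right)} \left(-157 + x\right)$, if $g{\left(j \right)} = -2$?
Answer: $302$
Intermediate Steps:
$g{\left(-12 \right)} \left(-157 + x\right) = - 2 \left(-157 + 6\right) = \left(-2\right) \left(-151\right) = 302$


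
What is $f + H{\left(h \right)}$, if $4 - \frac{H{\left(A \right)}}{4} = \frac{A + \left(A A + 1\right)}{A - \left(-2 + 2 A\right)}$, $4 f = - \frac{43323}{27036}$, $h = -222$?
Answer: $- \frac{31020227}{36048} \approx -860.53$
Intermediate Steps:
$f = - \frac{14441}{36048}$ ($f = \frac{\left(-43323\right) \frac{1}{27036}}{4} = \frac{1}{4} \left(- \frac{14441}{9012}\right) = - \frac{14441}{36048} \approx -0.4006$)
$H{\left(A \right)} = 16 - \frac{4 \left(1 + A + A^{2}\right)}{2 - A}$ ($H{\left(A \right)} = 16 - 4 \frac{A + \left(A A + 1\right)}{A - \left(-2 + 2 A\right)} = 16 - 4 \frac{A + \left(A^{2} + 1\right)}{2 - A} = 16 - 4 \frac{A + \left(1 + A^{2}\right)}{2 - A} = 16 - 4 \frac{1 + A + A^{2}}{2 - A} = 16 - \frac{4 \left(1 + A + A^{2}\right)}{2 - A}$)
$f + H{\left(h \right)} = - \frac{14441}{36048} + \frac{4 \left(-7 + \left(-222\right)^{2} + 5 \left(-222\right)\right)}{-2 - 222} = - \frac{14441}{36048} + \frac{4 \left(-7 + 49284 - 1110\right)}{-224} = - \frac{14441}{36048} + 4 \left(- \frac{1}{224}\right) 48167 = - \frac{14441}{36048} - \frac{6881}{8} = - \frac{31020227}{36048}$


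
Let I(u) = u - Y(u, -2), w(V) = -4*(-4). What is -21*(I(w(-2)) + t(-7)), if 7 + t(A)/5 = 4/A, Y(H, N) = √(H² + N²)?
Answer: 459 + 42*√65 ≈ 797.62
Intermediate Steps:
w(V) = 16
t(A) = -35 + 20/A (t(A) = -35 + 5*(4/A) = -35 + 20/A)
I(u) = u - √(4 + u²) (I(u) = u - √(u² + (-2)²) = u - √(u² + 4) = u - √(4 + u²))
-21*(I(w(-2)) + t(-7)) = -21*((16 - √(4 + 16²)) + (-35 + 20/(-7))) = -21*((16 - √(4 + 256)) + (-35 + 20*(-⅐))) = -21*((16 - √260) + (-35 - 20/7)) = -21*((16 - 2*√65) - 265/7) = -21*(-153/7 - 2*√65) = 459 + 42*√65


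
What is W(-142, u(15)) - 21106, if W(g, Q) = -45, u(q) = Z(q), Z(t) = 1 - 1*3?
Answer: -21151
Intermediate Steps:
Z(t) = -2 (Z(t) = 1 - 3 = -2)
u(q) = -2
W(-142, u(15)) - 21106 = -45 - 21106 = -21151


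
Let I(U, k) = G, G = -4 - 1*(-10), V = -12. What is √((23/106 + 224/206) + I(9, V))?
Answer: 3*√96744398/10918 ≈ 2.7027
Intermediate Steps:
G = 6 (G = -4 + 10 = 6)
I(U, k) = 6
√((23/106 + 224/206) + I(9, V)) = √((23/106 + 224/206) + 6) = √((23*(1/106) + 224*(1/206)) + 6) = √((23/106 + 112/103) + 6) = √(14241/10918 + 6) = √(79749/10918) = 3*√96744398/10918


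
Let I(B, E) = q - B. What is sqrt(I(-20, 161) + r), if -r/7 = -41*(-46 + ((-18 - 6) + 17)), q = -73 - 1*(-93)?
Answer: I*sqrt(15171) ≈ 123.17*I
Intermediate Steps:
q = 20 (q = -73 + 93 = 20)
r = -15211 (r = -(-287)*(-46 + ((-18 - 6) + 17)) = -(-287)*(-46 + (-24 + 17)) = -(-287)*(-46 - 7) = -(-287)*(-53) = -7*2173 = -15211)
I(B, E) = 20 - B
sqrt(I(-20, 161) + r) = sqrt((20 - 1*(-20)) - 15211) = sqrt((20 + 20) - 15211) = sqrt(40 - 15211) = sqrt(-15171) = I*sqrt(15171)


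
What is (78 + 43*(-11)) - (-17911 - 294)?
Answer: 17810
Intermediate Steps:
(78 + 43*(-11)) - (-17911 - 294) = (78 - 473) - 1*(-18205) = -395 + 18205 = 17810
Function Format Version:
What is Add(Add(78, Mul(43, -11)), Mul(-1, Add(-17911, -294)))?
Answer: 17810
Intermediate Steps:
Add(Add(78, Mul(43, -11)), Mul(-1, Add(-17911, -294))) = Add(Add(78, -473), Mul(-1, -18205)) = Add(-395, 18205) = 17810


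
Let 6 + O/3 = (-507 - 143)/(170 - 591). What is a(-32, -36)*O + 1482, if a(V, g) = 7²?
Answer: 348150/421 ≈ 826.96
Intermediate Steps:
O = -5628/421 (O = -18 + 3*((-507 - 143)/(170 - 591)) = -18 + 3*(-650/(-421)) = -18 + 3*(-650*(-1/421)) = -18 + 3*(650/421) = -18 + 1950/421 = -5628/421 ≈ -13.368)
a(V, g) = 49
a(-32, -36)*O + 1482 = 49*(-5628/421) + 1482 = -275772/421 + 1482 = 348150/421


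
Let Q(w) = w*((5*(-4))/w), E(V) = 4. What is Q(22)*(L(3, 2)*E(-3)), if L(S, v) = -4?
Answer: 320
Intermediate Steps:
Q(w) = -20 (Q(w) = w*(-20/w) = -20)
Q(22)*(L(3, 2)*E(-3)) = -(-80)*4 = -20*(-16) = 320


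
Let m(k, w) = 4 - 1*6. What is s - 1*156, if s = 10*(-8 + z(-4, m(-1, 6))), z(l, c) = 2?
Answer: -216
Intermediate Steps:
m(k, w) = -2 (m(k, w) = 4 - 6 = -2)
s = -60 (s = 10*(-8 + 2) = 10*(-6) = -60)
s - 1*156 = -60 - 1*156 = -60 - 156 = -216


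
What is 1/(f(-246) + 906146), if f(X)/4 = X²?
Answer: 1/1148210 ≈ 8.7092e-7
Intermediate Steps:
f(X) = 4*X²
1/(f(-246) + 906146) = 1/(4*(-246)² + 906146) = 1/(4*60516 + 906146) = 1/(242064 + 906146) = 1/1148210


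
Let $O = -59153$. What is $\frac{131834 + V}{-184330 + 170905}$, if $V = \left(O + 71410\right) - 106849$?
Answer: $- \frac{12414}{4475} \approx -2.7741$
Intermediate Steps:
$V = -94592$ ($V = \left(-59153 + 71410\right) - 106849 = 12257 - 106849 = -94592$)
$\frac{131834 + V}{-184330 + 170905} = \frac{131834 - 94592}{-184330 + 170905} = \frac{37242}{-13425} = 37242 \left(- \frac{1}{13425}\right) = - \frac{12414}{4475}$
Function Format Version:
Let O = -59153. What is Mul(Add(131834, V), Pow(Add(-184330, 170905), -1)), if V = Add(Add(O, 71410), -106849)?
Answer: Rational(-12414, 4475) ≈ -2.7741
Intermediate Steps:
V = -94592 (V = Add(Add(-59153, 71410), -106849) = Add(12257, -106849) = -94592)
Mul(Add(131834, V), Pow(Add(-184330, 170905), -1)) = Mul(Add(131834, -94592), Pow(Add(-184330, 170905), -1)) = Mul(37242, Pow(-13425, -1)) = Mul(37242, Rational(-1, 13425)) = Rational(-12414, 4475)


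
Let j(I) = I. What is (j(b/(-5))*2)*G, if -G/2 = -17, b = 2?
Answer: -136/5 ≈ -27.200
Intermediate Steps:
G = 34 (G = -2*(-17) = 34)
(j(b/(-5))*2)*G = ((2/(-5))*2)*34 = ((2*(-⅕))*2)*34 = -⅖*2*34 = -⅘*34 = -136/5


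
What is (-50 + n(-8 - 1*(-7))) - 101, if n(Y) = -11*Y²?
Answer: -162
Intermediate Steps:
(-50 + n(-8 - 1*(-7))) - 101 = (-50 - 11*(-8 - 1*(-7))²) - 101 = (-50 - 11*(-8 + 7)²) - 101 = (-50 - 11*(-1)²) - 101 = (-50 - 11*1) - 101 = (-50 - 11) - 101 = -61 - 101 = -162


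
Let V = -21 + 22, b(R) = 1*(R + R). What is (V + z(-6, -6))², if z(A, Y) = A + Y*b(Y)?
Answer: 4489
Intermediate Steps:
b(R) = 2*R (b(R) = 1*(2*R) = 2*R)
V = 1
z(A, Y) = A + 2*Y² (z(A, Y) = A + Y*(2*Y) = A + 2*Y²)
(V + z(-6, -6))² = (1 + (-6 + 2*(-6)²))² = (1 + (-6 + 2*36))² = (1 + (-6 + 72))² = (1 + 66)² = 67² = 4489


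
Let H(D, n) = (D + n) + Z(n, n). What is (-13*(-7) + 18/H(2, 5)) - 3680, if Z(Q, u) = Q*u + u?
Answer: -132775/37 ≈ -3588.5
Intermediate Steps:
Z(Q, u) = u + Q*u
H(D, n) = D + n + n*(1 + n) (H(D, n) = (D + n) + n*(1 + n) = D + n + n*(1 + n))
(-13*(-7) + 18/H(2, 5)) - 3680 = (-13*(-7) + 18/(2 + 5 + 5*(1 + 5))) - 3680 = (91 + 18/(2 + 5 + 5*6)) - 3680 = (91 + 18/(2 + 5 + 30)) - 3680 = (91 + 18/37) - 3680 = 3385/37 - 3680 = -132775/37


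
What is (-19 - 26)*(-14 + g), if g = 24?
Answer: -450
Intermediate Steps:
(-19 - 26)*(-14 + g) = (-19 - 26)*(-14 + 24) = -45*10 = -450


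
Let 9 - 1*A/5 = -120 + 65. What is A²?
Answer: 102400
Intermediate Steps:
A = 320 (A = 45 - 5*(-120 + 65) = 45 - 5*(-55) = 45 + 275 = 320)
A² = 320² = 102400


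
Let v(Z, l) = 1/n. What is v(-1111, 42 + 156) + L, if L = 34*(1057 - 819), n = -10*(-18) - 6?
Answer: 1408009/174 ≈ 8092.0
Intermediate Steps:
n = 174 (n = 180 - 6 = 174)
L = 8092 (L = 34*238 = 8092)
v(Z, l) = 1/174
v(-1111, 42 + 156) + L = 1/174 + 8092 = 1408009/174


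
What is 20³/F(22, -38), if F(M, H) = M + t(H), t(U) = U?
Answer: -500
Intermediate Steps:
F(M, H) = H + M (F(M, H) = M + H = H + M)
20³/F(22, -38) = 20³/(-38 + 22) = 8000/(-16) = 8000*(-1/16) = -500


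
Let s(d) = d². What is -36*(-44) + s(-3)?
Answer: 1593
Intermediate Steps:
-36*(-44) + s(-3) = -36*(-44) + (-3)² = 1584 + 9 = 1593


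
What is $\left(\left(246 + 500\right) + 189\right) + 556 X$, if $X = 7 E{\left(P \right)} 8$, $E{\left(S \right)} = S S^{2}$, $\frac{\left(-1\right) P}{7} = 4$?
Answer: $-683496537$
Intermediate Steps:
$P = -28$ ($P = \left(-7\right) 4 = -28$)
$E{\left(S \right)} = S^{3}$
$X = -1229312$ ($X = 7 \left(-28\right)^{3} \cdot 8 = 7 \left(-21952\right) 8 = \left(-153664\right) 8 = -1229312$)
$\left(\left(246 + 500\right) + 189\right) + 556 X = \left(\left(246 + 500\right) + 189\right) + 556 \left(-1229312\right) = \left(746 + 189\right) - 683497472 = 935 - 683497472 = -683496537$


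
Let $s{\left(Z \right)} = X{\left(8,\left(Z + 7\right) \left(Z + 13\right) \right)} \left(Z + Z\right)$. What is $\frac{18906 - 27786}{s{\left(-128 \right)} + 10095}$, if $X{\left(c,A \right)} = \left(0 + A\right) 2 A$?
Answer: $\frac{1776}{19827425821} \approx 8.9573 \cdot 10^{-8}$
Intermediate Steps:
$X{\left(c,A \right)} = 2 A^{2}$ ($X{\left(c,A \right)} = A 2 A = 2 A^{2}$)
$s{\left(Z \right)} = 4 Z \left(7 + Z\right)^{2} \left(13 + Z\right)^{2}$ ($s{\left(Z \right)} = 2 \left(\left(Z + 7\right) \left(Z + 13\right)\right)^{2} \left(Z + Z\right) = 2 \left(\left(7 + Z\right) \left(13 + Z\right)\right)^{2} \cdot 2 Z = 2 \left(7 + Z\right)^{2} \left(13 + Z\right)^{2} \cdot 2 Z = 4 Z \left(7 + Z\right)^{2} \left(13 + Z\right)^{2}$)
$\frac{18906 - 27786}{s{\left(-128 \right)} + 10095} = \frac{18906 - 27786}{4 \left(-128\right) \left(91 + \left(-128\right)^{2} + 20 \left(-128\right)\right)^{2} + 10095} = - \frac{8880}{4 \left(-128\right) \left(91 + 16384 - 2560\right)^{2} + 10095} = - \frac{8880}{4 \left(-128\right) 13915^{2} + 10095} = - \frac{8880}{4 \left(-128\right) 193627225 + 10095} = - \frac{8880}{-99137139200 + 10095} = - \frac{8880}{-99137129105} = \left(-8880\right) \left(- \frac{1}{99137129105}\right) = \frac{1776}{19827425821}$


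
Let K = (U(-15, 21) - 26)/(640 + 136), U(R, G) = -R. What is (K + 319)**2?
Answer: 61272586089/602176 ≈ 1.0175e+5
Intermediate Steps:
K = -11/776 (K = (-1*(-15) - 26)/(640 + 136) = (15 - 26)/776 = -11*1/776 = -11/776 ≈ -0.014175)
(K + 319)**2 = (-11/776 + 319)**2 = (247533/776)**2 = 61272586089/602176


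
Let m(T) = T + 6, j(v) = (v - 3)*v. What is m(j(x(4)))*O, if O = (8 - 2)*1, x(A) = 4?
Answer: 60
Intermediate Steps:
j(v) = v*(-3 + v) (j(v) = (-3 + v)*v = v*(-3 + v))
m(T) = 6 + T
O = 6 (O = 6*1 = 6)
m(j(x(4)))*O = (6 + 4*(-3 + 4))*6 = (6 + 4*1)*6 = (6 + 4)*6 = 10*6 = 60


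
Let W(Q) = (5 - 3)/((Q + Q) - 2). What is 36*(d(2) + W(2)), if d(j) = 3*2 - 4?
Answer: 108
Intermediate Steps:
W(Q) = 2/(-2 + 2*Q) (W(Q) = 2/(2*Q - 2) = 2/(-2 + 2*Q))
d(j) = 2 (d(j) = 6 - 4 = 2)
36*(d(2) + W(2)) = 36*(2 + 1/(-1 + 2)) = 36*(2 + 1/1) = 36*(2 + 1) = 36*3 = 108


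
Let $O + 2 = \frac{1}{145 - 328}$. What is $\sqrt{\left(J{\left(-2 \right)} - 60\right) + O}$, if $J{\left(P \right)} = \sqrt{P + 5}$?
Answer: $\frac{\sqrt{-2076501 + 33489 \sqrt{3}}}{183} \approx 7.7636 i$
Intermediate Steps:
$J{\left(P \right)} = \sqrt{5 + P}$
$O = - \frac{367}{183}$ ($O = -2 + \frac{1}{145 - 328} = -2 + \frac{1}{-183} = -2 - \frac{1}{183} = - \frac{367}{183} \approx -2.0055$)
$\sqrt{\left(J{\left(-2 \right)} - 60\right) + O} = \sqrt{\left(\sqrt{5 - 2} - 60\right) - \frac{367}{183}} = \sqrt{\left(\sqrt{3} - 60\right) - \frac{367}{183}} = \sqrt{\left(-60 + \sqrt{3}\right) - \frac{367}{183}} = \sqrt{- \frac{11347}{183} + \sqrt{3}}$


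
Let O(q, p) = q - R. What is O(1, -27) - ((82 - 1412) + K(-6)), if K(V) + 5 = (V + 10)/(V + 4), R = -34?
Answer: 1372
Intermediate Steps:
O(q, p) = 34 + q (O(q, p) = q - 1*(-34) = q + 34 = 34 + q)
K(V) = -5 + (10 + V)/(4 + V) (K(V) = -5 + (V + 10)/(V + 4) = -5 + (10 + V)/(4 + V))
O(1, -27) - ((82 - 1412) + K(-6)) = (34 + 1) - ((82 - 1412) + 2*(-5 - 2*(-6))/(4 - 6)) = 35 - (-1330 + 2*(-5 + 12)/(-2)) = 35 - (-1330 + 2*(-½)*7) = 35 - (-1330 - 7) = 35 - 1*(-1337) = 35 + 1337 = 1372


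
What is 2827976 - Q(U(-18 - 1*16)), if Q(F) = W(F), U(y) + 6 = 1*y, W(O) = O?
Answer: 2828016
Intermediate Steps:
U(y) = -6 + y (U(y) = -6 + 1*y = -6 + y)
Q(F) = F
2827976 - Q(U(-18 - 1*16)) = 2827976 - (-6 + (-18 - 1*16)) = 2827976 - (-6 + (-18 - 16)) = 2827976 - (-6 - 34) = 2827976 - 1*(-40) = 2827976 + 40 = 2828016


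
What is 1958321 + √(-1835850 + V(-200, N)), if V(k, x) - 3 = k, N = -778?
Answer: 1958321 + I*√1836047 ≈ 1.9583e+6 + 1355.0*I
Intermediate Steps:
V(k, x) = 3 + k
1958321 + √(-1835850 + V(-200, N)) = 1958321 + √(-1835850 + (3 - 200)) = 1958321 + √(-1835850 - 197) = 1958321 + √(-1836047) = 1958321 + I*√1836047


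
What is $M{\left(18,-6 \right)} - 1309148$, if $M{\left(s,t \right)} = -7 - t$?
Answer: $-1309149$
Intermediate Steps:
$M{\left(18,-6 \right)} - 1309148 = \left(-7 - -6\right) - 1309148 = \left(-7 + 6\right) - 1309148 = -1 - 1309148 = -1309149$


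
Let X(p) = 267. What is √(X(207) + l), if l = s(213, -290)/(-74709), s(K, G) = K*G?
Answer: √18455034997/8301 ≈ 16.365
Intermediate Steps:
s(K, G) = G*K
l = 20590/24903 (l = -290*213/(-74709) = -61770*(-1/74709) = 20590/24903 ≈ 0.82681)
√(X(207) + l) = √(267 + 20590/24903) = √(6669691/24903) = √18455034997/8301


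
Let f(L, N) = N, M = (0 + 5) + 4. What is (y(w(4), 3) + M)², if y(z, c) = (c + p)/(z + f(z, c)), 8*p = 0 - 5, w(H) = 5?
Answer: 354025/4096 ≈ 86.432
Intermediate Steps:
M = 9 (M = 5 + 4 = 9)
p = -5/8 (p = (0 - 5)/8 = (⅛)*(-5) = -5/8 ≈ -0.62500)
y(z, c) = (-5/8 + c)/(c + z) (y(z, c) = (c - 5/8)/(z + c) = (-5/8 + c)/(c + z))
(y(w(4), 3) + M)² = ((-5/8 + 3)/(3 + 5) + 9)² = ((19/8)/8 + 9)² = ((⅛)*(19/8) + 9)² = (19/64 + 9)² = (595/64)² = 354025/4096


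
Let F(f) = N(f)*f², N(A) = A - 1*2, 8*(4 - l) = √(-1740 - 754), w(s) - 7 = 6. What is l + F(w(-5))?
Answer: 1863 - I*√2494/8 ≈ 1863.0 - 6.2425*I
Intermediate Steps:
w(s) = 13 (w(s) = 7 + 6 = 13)
l = 4 - I*√2494/8 (l = 4 - √(-1740 - 754)/8 = 4 - I*√2494/8 ≈ 4.0 - 6.2425*I)
N(A) = -2 + A (N(A) = A - 2 = -2 + A)
F(f) = f²*(-2 + f) (F(f) = (-2 + f)*f² = f²*(-2 + f))
l + F(w(-5)) = (4 - I*√2494/8) + 13²*(-2 + 13) = (4 - I*√2494/8) + 169*11 = (4 - I*√2494/8) + 1859 = 1863 - I*√2494/8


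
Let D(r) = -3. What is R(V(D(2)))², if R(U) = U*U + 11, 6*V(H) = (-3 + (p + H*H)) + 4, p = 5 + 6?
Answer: 8649/16 ≈ 540.56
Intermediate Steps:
p = 11
V(H) = 2 + H²/6 (V(H) = ((-3 + (11 + H*H)) + 4)/6 = ((-3 + (11 + H²)) + 4)/6 = ((8 + H²) + 4)/6 = (12 + H²)/6 = 2 + H²/6)
R(U) = 11 + U² (R(U) = U² + 11 = 11 + U²)
R(V(D(2)))² = (11 + (2 + (⅙)*(-3)²)²)² = (11 + (2 + (⅙)*9)²)² = (11 + (2 + 3/2)²)² = (11 + (7/2)²)² = (11 + 49/4)² = (93/4)² = 8649/16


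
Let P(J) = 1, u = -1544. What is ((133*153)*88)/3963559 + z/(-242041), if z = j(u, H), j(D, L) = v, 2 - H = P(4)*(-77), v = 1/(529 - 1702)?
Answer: 508408377267775/1125310258536987 ≈ 0.45179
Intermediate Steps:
v = -1/1173 (v = 1/(-1173) = -1/1173 ≈ -0.00085251)
H = 79 (H = 2 - (-77) = 2 - 1*(-77) = 2 + 77 = 79)
j(D, L) = -1/1173
z = -1/1173 ≈ -0.00085251
((133*153)*88)/3963559 + z/(-242041) = ((133*153)*88)/3963559 - 1/1173/(-242041) = (20349*88)*(1/3963559) - 1/1173*(-1/242041) = 1790712*(1/3963559) + 1/283914093 = 1790712/3963559 + 1/283914093 = 508408377267775/1125310258536987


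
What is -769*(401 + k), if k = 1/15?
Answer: -4626304/15 ≈ -3.0842e+5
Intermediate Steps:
k = 1/15 ≈ 0.066667
-769*(401 + k) = -769*(401 + 1/15) = -769*6016/15 = -4626304/15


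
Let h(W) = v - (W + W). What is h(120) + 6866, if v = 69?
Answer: 6695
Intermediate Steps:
h(W) = 69 - 2*W (h(W) = 69 - (W + W) = 69 - 2*W)
h(120) + 6866 = (69 - 2*120) + 6866 = (69 - 240) + 6866 = -171 + 6866 = 6695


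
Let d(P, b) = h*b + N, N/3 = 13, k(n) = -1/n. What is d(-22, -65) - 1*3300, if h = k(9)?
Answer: -29284/9 ≈ -3253.8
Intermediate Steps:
h = -1/9 ≈ -0.11111
N = 39 (N = 3*13 = 39)
d(P, b) = 39 - b/9 (d(P, b) = -b/9 + 39 = 39 - b/9)
d(-22, -65) - 1*3300 = (39 - 1/9*(-65)) - 1*3300 = (39 + 65/9) - 3300 = 416/9 - 3300 = -29284/9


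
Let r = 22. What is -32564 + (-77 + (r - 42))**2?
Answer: -23155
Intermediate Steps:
-32564 + (-77 + (r - 42))**2 = -32564 + (-77 + (22 - 42))**2 = -32564 + (-77 - 20)**2 = -32564 + (-97)**2 = -32564 + 9409 = -23155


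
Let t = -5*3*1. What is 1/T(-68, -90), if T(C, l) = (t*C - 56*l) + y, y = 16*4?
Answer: 1/6124 ≈ 0.00016329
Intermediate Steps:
y = 64
t = -15 (t = -15*1 = -15)
T(C, l) = 64 - 56*l - 15*C (T(C, l) = (-15*C - 56*l) + 64 = (-56*l - 15*C) + 64 = 64 - 56*l - 15*C)
1/T(-68, -90) = 1/(64 - 56*(-90) - 15*(-68)) = 1/(64 + 5040 + 1020) = 1/6124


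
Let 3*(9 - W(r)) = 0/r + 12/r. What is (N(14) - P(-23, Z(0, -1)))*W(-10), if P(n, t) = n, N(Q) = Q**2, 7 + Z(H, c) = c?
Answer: 10293/5 ≈ 2058.6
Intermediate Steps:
Z(H, c) = -7 + c
W(r) = 9 - 4/r (W(r) = 9 - (0/r + 12/r)/3 = 9 - (0 + 12/r)/3 = 9 - 4/r)
(N(14) - P(-23, Z(0, -1)))*W(-10) = (14**2 - 1*(-23))*(9 - 4/(-10)) = (196 + 23)*(9 - 4*(-1/10)) = 219*(9 + 2/5) = 219*(47/5) = 10293/5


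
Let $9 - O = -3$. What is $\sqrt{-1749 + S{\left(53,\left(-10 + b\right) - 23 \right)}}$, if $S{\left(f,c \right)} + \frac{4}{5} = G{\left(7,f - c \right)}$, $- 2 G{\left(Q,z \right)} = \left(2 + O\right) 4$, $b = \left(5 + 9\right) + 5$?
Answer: $\frac{i \sqrt{44445}}{5} \approx 42.164 i$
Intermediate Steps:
$O = 12$ ($O = 9 - -3 = 9 + 3 = 12$)
$b = 19$ ($b = 14 + 5 = 19$)
$G{\left(Q,z \right)} = -28$ ($G{\left(Q,z \right)} = - \frac{\left(2 + 12\right) 4}{2} = - \frac{14 \cdot 4}{2} = \left(- \frac{1}{2}\right) 56 = -28$)
$S{\left(f,c \right)} = - \frac{144}{5}$ ($S{\left(f,c \right)} = - \frac{4}{5} - 28 = - \frac{144}{5}$)
$\sqrt{-1749 + S{\left(53,\left(-10 + b\right) - 23 \right)}} = \sqrt{-1749 - \frac{144}{5}} = \sqrt{- \frac{8889}{5}} = \frac{i \sqrt{44445}}{5}$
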